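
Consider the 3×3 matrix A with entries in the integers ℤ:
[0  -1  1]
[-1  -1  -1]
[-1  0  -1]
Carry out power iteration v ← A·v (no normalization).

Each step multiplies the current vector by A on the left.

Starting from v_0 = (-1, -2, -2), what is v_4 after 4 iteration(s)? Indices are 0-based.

v_4 = (-8, -23, -10)

v_0 = (-1, -2, -2).
v_1 = A·v_0 = (0, 5, 3).
v_2 = A·v_1 = (-2, -8, -3).
v_3 = A·v_2 = (5, 13, 5).
v_4 = A·v_3 = (-8, -23, -10).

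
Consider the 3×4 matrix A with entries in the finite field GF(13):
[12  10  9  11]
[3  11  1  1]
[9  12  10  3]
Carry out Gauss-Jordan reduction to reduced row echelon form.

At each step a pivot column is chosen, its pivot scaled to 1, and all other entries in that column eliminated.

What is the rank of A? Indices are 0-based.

rank = 3

[1] R0 /= 12  ⇒  (1, 3, 4, 2)
     R1 -= 3·R0  ⇒  (0, 2, 2, 8)
     R2 -= 9·R0  ⇒  (0, 11, 0, 11)
[2] R1 /= 2  ⇒  (0, 1, 1, 4)
     R0 -= 3·R1  ⇒  (1, 0, 1, 3)
     R2 -= 11·R1  ⇒  (0, 0, 2, 6)
[3] R2 /= 2  ⇒  (0, 0, 1, 3)
     R0 -= 1·R2  ⇒  (1, 0, 0, 0)
     R1 -= 1·R2  ⇒  (0, 1, 0, 1)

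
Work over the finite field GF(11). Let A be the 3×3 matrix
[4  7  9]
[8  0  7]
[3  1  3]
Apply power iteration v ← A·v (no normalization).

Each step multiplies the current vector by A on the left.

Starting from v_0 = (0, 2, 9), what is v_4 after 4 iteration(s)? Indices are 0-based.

v_4 = (3, 4, 1)

v_0 = (0, 2, 9).
v_1 = A·v_0 = (7, 8, 7).
v_2 = A·v_1 = (4, 6, 6).
v_3 = A·v_2 = (2, 8, 3).
v_4 = A·v_3 = (3, 4, 1).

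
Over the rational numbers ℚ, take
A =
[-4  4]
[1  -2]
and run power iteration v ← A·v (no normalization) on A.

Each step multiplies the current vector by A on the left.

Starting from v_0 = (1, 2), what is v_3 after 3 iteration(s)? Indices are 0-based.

v_3 = (152, -48)

v_0 = (1, 2).
v_1 = A·v_0 = (4, -3).
v_2 = A·v_1 = (-28, 10).
v_3 = A·v_2 = (152, -48).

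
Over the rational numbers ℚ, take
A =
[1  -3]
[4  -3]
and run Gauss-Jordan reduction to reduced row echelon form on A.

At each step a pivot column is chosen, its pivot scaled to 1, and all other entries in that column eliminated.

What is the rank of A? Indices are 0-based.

[1] R0 /= 1  ⇒  (1, -3)
     R1 -= 4·R0  ⇒  (0, 9)
[2] R1 /= 9  ⇒  (0, 1)
     R0 -= -3·R1  ⇒  (1, 0)

rank = 2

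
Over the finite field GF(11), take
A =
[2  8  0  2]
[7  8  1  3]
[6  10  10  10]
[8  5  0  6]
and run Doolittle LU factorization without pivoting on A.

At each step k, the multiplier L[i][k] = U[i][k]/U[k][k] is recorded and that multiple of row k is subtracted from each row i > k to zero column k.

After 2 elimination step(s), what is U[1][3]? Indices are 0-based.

k=0: U[0][0]=2
  eliminate (1,0): mult=9, new row 1: (0, 2, 1, 7); set L[1][0]=9
  eliminate (2,0): mult=3, new row 2: (0, 8, 10, 4); set L[2][0]=3
  eliminate (3,0): mult=4, new row 3: (0, 6, 0, 9); set L[3][0]=4
k=1: U[1][1]=2
  eliminate (2,1): mult=4, new row 2: (0, 0, 6, 9); set L[2][1]=4
  eliminate (3,1): mult=3, new row 3: (0, 0, 8, 10); set L[3][1]=3

U[1][3] = 7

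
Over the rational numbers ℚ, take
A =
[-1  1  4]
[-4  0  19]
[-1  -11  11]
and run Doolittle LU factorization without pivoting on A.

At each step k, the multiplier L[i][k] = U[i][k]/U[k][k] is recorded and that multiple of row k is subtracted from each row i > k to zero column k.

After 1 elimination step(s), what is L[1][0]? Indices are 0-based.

Step 1: pivot at (0,0) is -1.
  row1 ← row1 − (4)·row0  ⇒  L[1][0]=4, U row1=(0, -4, 3)
  row2 ← row2 − (1)·row0  ⇒  L[2][0]=1, U row2=(0, -12, 7)

L[1][0] = 4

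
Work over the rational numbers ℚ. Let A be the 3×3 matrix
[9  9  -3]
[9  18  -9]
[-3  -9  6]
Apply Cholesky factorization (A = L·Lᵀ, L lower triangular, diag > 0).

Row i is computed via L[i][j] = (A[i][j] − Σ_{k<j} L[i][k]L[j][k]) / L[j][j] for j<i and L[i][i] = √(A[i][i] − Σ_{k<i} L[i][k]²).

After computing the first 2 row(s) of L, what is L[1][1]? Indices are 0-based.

L[1][1] = 3

Step 1: L[0][0] = √(9) = 3.
  L[1][0] = (9) / L[0][0] = 3.
Step 2: L[1][1] = √(9) = 3.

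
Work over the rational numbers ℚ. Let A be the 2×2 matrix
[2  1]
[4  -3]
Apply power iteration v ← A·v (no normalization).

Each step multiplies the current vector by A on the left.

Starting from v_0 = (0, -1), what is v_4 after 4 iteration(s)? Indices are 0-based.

v_4 = (21, -173)

v_0 = (0, -1).
v_1 = A·v_0 = (-1, 3).
v_2 = A·v_1 = (1, -13).
v_3 = A·v_2 = (-11, 43).
v_4 = A·v_3 = (21, -173).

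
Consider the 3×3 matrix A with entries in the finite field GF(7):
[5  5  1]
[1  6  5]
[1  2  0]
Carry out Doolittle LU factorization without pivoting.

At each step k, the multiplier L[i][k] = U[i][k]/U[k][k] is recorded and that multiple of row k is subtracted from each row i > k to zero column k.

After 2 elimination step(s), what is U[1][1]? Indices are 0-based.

U[1][1] = 5

[col 0] pivot 5
  R1 -= 3*R0 → (0, 5, 2)  (L[1][0] := 3)
  R2 -= 3*R0 → (0, 1, 4)  (L[2][0] := 3)
[col 1] pivot 5
  R2 -= 3*R1 → (0, 0, 5)  (L[2][1] := 3)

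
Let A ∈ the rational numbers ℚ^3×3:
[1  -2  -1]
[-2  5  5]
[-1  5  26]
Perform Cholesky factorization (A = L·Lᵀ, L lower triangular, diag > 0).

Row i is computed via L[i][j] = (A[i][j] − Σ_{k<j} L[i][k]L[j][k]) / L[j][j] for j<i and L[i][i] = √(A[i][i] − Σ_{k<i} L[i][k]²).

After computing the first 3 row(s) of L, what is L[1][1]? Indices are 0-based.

Step 1: L[0][0] = √(1) = 1.
  L[1][0] = (-2) / L[0][0] = -2.
Step 2: L[1][1] = √(1) = 1.
  L[2][0] = (-1) / L[0][0] = -1.
  L[2][1] = (3) / L[1][1] = 3.
Step 3: L[2][2] = √(16) = 4.

L[1][1] = 1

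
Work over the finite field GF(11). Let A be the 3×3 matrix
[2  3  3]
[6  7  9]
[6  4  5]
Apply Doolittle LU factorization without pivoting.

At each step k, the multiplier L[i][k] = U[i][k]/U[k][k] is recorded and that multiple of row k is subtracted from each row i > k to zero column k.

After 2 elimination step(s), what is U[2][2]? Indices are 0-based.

U[2][2] = 7

[col 0] pivot 2
  R1 -= 3*R0 → (0, 9, 0)  (L[1][0] := 3)
  R2 -= 3*R0 → (0, 6, 7)  (L[2][0] := 3)
[col 1] pivot 9
  R2 -= 8*R1 → (0, 0, 7)  (L[2][1] := 8)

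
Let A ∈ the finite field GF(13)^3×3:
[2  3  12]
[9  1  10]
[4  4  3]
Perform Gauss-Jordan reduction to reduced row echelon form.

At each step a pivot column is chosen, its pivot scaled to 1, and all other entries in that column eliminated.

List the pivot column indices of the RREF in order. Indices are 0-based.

pivot columns: 0, 1, 2

step 1: normalize row 0 (÷2) = (1, 8, 6)
  row 1: subtract 9×row0 = (0, 7, 8)
  row 2: subtract 4×row0 = (0, 11, 5)
step 2: normalize row 1 (÷7) = (0, 1, 3)
  row 0: subtract 8×row1 = (1, 0, 8)
  row 2: subtract 11×row1 = (0, 0, 11)
step 3: normalize row 2 (÷11) = (0, 0, 1)
  row 0: subtract 8×row2 = (1, 0, 0)
  row 1: subtract 3×row2 = (0, 1, 0)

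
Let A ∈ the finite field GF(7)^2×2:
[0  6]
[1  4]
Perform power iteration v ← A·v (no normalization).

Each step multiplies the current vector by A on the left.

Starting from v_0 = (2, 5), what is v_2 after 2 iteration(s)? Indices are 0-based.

v_0 = (2, 5).
v_1 = A·v_0 = (2, 1).
v_2 = A·v_1 = (6, 6).

v_2 = (6, 6)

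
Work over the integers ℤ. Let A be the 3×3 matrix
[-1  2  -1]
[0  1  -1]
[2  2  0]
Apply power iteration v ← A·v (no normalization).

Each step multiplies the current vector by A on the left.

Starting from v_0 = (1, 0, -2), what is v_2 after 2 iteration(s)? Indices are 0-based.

v_2 = (1, 0, 6)

v_0 = (1, 0, -2).
v_1 = A·v_0 = (1, 2, 2).
v_2 = A·v_1 = (1, 0, 6).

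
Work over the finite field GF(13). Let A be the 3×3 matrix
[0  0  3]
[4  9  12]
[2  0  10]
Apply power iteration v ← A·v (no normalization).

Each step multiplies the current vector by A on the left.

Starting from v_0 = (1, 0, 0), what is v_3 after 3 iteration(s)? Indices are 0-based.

v_3 = (8, 11, 4)

v_0 = (1, 0, 0).
v_1 = A·v_0 = (0, 4, 2).
v_2 = A·v_1 = (6, 8, 7).
v_3 = A·v_2 = (8, 11, 4).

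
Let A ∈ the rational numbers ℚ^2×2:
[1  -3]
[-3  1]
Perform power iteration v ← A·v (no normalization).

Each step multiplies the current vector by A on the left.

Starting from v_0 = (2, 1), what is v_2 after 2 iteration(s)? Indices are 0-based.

v_0 = (2, 1).
v_1 = A·v_0 = (-1, -5).
v_2 = A·v_1 = (14, -2).

v_2 = (14, -2)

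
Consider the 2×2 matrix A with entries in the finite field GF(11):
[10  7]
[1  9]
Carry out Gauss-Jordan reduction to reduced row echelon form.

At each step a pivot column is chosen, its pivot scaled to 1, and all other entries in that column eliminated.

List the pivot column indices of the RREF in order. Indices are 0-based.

[1] R0 /= 10  ⇒  (1, 4)
     R1 -= 1·R0  ⇒  (0, 5)
[2] R1 /= 5  ⇒  (0, 1)
     R0 -= 4·R1  ⇒  (1, 0)

pivot columns: 0, 1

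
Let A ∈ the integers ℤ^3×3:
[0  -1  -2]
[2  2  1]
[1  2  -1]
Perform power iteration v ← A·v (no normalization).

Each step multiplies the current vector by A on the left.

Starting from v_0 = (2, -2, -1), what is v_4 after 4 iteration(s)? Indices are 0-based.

v_4 = (-39, 26, 17)

v_0 = (2, -2, -1).
v_1 = A·v_0 = (4, -1, -1).
v_2 = A·v_1 = (3, 5, 3).
v_3 = A·v_2 = (-11, 19, 10).
v_4 = A·v_3 = (-39, 26, 17).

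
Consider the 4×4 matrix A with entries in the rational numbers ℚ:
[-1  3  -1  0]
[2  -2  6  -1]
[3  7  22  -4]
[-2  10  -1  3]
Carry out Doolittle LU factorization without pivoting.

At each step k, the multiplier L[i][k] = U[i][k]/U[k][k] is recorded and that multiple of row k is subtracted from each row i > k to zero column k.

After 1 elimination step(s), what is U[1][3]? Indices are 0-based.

U[1][3] = -1

[col 0] pivot -1
  R1 -= -2*R0 → (0, 4, 4, -1)  (L[1][0] := -2)
  R2 -= -3*R0 → (0, 16, 19, -4)  (L[2][0] := -3)
  R3 -= 2*R0 → (0, 4, 1, 3)  (L[3][0] := 2)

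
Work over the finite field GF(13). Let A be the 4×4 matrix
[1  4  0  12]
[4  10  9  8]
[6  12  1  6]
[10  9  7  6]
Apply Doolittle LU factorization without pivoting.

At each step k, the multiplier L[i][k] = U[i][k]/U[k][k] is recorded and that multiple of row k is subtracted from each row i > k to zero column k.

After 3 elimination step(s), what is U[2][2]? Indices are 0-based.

U[2][2] = 9

[col 0] pivot 1
  R1 -= 4*R0 → (0, 7, 9, 12)  (L[1][0] := 4)
  R2 -= 6*R0 → (0, 1, 1, 12)  (L[2][0] := 6)
  R3 -= 10*R0 → (0, 8, 7, 3)  (L[3][0] := 10)
[col 1] pivot 7
  R2 -= 2*R1 → (0, 0, 9, 1)  (L[2][1] := 2)
  R3 -= 3*R1 → (0, 0, 6, 6)  (L[3][1] := 3)
[col 2] pivot 9
  R3 -= 5*R2 → (0, 0, 0, 1)  (L[3][2] := 5)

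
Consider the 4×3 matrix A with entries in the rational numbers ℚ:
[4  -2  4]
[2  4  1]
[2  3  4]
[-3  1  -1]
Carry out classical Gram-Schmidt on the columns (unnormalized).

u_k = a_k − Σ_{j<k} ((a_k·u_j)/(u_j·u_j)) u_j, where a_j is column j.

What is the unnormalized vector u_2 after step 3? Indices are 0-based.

Step 1: u_0 = a_0 = (4, 2, 2, -3).
Step 2: u_1 = a_1 − (1/11)·u_0 = (-26/11, 42/11, 31/11, 14/11).
Step 3: u_2 = a_2 − (29/33)·u_0 − (16/109)·u_1 = (272/327, -431/327, 598/327, 158/109).

u_2 = (272/327, -431/327, 598/327, 158/109)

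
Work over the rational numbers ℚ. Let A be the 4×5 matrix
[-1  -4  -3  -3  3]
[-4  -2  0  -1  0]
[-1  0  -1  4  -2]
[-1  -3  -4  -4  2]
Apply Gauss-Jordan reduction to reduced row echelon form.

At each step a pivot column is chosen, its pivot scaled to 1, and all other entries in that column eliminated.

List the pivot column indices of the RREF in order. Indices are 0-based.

pivot columns: 0, 1, 2, 3

pivot(0,0)=-1: scale R0 → (1, 4, 3, 3, -3)
  clear (1,0): R1 −= (-4)R0 → (0, 14, 12, 11, -12)
  clear (2,0): R2 −= (-1)R0 → (0, 4, 2, 7, -5)
  clear (3,0): R3 −= (-1)R0 → (0, 1, -1, -1, -1)
pivot(1,1)=14: scale R1 → (0, 1, 6/7, 11/14, -6/7)
  clear (0,1): R0 −= (4)R1 → (1, 0, -3/7, -1/7, 3/7)
  clear (2,1): R2 −= (4)R1 → (0, 0, -10/7, 27/7, -11/7)
  clear (3,1): R3 −= (1)R1 → (0, 0, -13/7, -25/14, -1/7)
pivot(2,2)=-10/7: scale R2 → (0, 0, 1, -27/10, 11/10)
  clear (0,2): R0 −= (-3/7)R2 → (1, 0, 0, -13/10, 9/10)
  clear (1,2): R1 −= (6/7)R2 → (0, 1, 0, 31/10, -9/5)
  clear (3,2): R3 −= (-13/7)R2 → (0, 0, 0, -34/5, 19/10)
pivot(3,3)=-34/5: scale R3 → (0, 0, 0, 1, -19/68)
  clear (0,3): R0 −= (-13/10)R3 → (1, 0, 0, 0, 73/136)
  clear (1,3): R1 −= (31/10)R3 → (0, 1, 0, 0, -127/136)
  clear (2,3): R2 −= (-27/10)R3 → (0, 0, 1, 0, 47/136)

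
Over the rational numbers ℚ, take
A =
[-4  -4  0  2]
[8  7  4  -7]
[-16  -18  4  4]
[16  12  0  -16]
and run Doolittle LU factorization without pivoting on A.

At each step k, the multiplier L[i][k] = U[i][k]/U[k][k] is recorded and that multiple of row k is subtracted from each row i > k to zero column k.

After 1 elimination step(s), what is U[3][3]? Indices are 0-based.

U[3][3] = -8

Step 1: pivot at (0,0) is -4.
  row1 ← row1 − (-2)·row0  ⇒  L[1][0]=-2, U row1=(0, -1, 4, -3)
  row2 ← row2 − (4)·row0  ⇒  L[2][0]=4, U row2=(0, -2, 4, -4)
  row3 ← row3 − (-4)·row0  ⇒  L[3][0]=-4, U row3=(0, -4, 0, -8)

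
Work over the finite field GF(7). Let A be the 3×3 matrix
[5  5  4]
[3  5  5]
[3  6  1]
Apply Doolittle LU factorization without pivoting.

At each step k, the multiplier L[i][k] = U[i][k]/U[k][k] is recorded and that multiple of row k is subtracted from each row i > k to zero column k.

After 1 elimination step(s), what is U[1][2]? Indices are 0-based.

Step 1: pivot at (0,0) is 5.
  row1 ← row1 − (2)·row0  ⇒  L[1][0]=2, U row1=(0, 2, 4)
  row2 ← row2 − (2)·row0  ⇒  L[2][0]=2, U row2=(0, 3, 0)

U[1][2] = 4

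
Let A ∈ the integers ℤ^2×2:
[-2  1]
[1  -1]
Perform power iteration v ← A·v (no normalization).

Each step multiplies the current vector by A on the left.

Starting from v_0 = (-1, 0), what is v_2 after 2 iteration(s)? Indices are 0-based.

v_2 = (-5, 3)

v_0 = (-1, 0).
v_1 = A·v_0 = (2, -1).
v_2 = A·v_1 = (-5, 3).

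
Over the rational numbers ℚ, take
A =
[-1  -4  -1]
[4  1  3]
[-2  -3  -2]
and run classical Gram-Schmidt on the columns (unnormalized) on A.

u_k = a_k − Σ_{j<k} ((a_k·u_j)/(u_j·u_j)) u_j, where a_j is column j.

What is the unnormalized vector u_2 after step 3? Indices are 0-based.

u_2 = (1/7, -1/14, -3/14)

Step 1: u_0 = a_0 = (-1, 4, -2).
Step 2: u_1 = a_1 − (2/3)·u_0 = (-10/3, -5/3, -5/3).
Step 3: u_2 = a_2 − (17/21)·u_0 − (1/10)·u_1 = (1/7, -1/14, -3/14).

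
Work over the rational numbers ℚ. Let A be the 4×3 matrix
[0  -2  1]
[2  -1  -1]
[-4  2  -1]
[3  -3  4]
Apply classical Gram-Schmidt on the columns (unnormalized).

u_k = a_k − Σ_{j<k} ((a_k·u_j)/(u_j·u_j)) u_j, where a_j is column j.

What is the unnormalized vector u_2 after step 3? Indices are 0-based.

Step 1: u_0 = a_0 = (0, 2, -4, 3).
Step 2: u_1 = a_1 − (-19/29)·u_0 = (-2, 9/29, -18/29, -30/29).
Step 3: u_2 = a_2 − (14/29)·u_0 − (-169/161)·u_1 = (-177/161, -264/161, 45/161, 236/161).

u_2 = (-177/161, -264/161, 45/161, 236/161)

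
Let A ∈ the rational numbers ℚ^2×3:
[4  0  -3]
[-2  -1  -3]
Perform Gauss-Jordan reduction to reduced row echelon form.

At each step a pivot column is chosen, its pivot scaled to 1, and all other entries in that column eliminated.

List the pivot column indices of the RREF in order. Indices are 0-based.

pivot columns: 0, 1

pivot(0,0)=4: scale R0 → (1, 0, -3/4)
  clear (1,0): R1 −= (-2)R0 → (0, -1, -9/2)
pivot(1,1)=-1: scale R1 → (0, 1, 9/2)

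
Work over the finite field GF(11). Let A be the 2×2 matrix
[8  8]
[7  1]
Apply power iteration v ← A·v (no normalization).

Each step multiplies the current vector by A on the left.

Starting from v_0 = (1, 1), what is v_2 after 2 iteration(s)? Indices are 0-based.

v_0 = (1, 1).
v_1 = A·v_0 = (5, 8).
v_2 = A·v_1 = (5, 10).

v_2 = (5, 10)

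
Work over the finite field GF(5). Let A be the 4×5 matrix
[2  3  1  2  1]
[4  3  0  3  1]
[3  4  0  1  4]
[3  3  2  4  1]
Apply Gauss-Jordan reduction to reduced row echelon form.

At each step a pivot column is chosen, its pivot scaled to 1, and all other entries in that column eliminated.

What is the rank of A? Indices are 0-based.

rank = 4

step 1: normalize row 0 (÷2) = (1, 4, 3, 1, 3)
  row 1: subtract 4×row0 = (0, 2, 3, 4, 4)
  row 2: subtract 3×row0 = (0, 2, 1, 3, 0)
  row 3: subtract 3×row0 = (0, 1, 3, 1, 2)
step 2: normalize row 1 (÷2) = (0, 1, 4, 2, 2)
  row 0: subtract 4×row1 = (1, 0, 2, 3, 0)
  row 2: subtract 2×row1 = (0, 0, 3, 4, 1)
  row 3: subtract 1×row1 = (0, 0, 4, 4, 0)
step 3: normalize row 2 (÷3) = (0, 0, 1, 3, 2)
  row 0: subtract 2×row2 = (1, 0, 0, 2, 1)
  row 1: subtract 4×row2 = (0, 1, 0, 0, 4)
  row 3: subtract 4×row2 = (0, 0, 0, 2, 2)
step 4: normalize row 3 (÷2) = (0, 0, 0, 1, 1)
  row 0: subtract 2×row3 = (1, 0, 0, 0, 4)
  row 2: subtract 3×row3 = (0, 0, 1, 0, 4)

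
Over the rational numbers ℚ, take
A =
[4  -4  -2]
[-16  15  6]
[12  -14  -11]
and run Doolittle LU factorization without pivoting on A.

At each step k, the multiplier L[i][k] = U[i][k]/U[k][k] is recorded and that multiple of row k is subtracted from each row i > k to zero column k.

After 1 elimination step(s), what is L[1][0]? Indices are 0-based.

[col 0] pivot 4
  R1 -= -4*R0 → (0, -1, -2)  (L[1][0] := -4)
  R2 -= 3*R0 → (0, -2, -5)  (L[2][0] := 3)

L[1][0] = -4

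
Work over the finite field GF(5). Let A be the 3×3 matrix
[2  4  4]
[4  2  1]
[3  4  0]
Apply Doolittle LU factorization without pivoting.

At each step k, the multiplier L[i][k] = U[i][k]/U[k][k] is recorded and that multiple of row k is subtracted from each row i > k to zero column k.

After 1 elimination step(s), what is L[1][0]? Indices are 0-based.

L[1][0] = 2

Step 1: pivot at (0,0) is 2.
  row1 ← row1 − (2)·row0  ⇒  L[1][0]=2, U row1=(0, 4, 3)
  row2 ← row2 − (4)·row0  ⇒  L[2][0]=4, U row2=(0, 3, 4)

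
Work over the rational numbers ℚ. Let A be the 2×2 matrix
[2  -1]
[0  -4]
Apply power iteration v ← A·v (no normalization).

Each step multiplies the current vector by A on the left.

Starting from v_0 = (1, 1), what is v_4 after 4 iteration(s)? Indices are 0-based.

v_4 = (56, 256)

v_0 = (1, 1).
v_1 = A·v_0 = (1, -4).
v_2 = A·v_1 = (6, 16).
v_3 = A·v_2 = (-4, -64).
v_4 = A·v_3 = (56, 256).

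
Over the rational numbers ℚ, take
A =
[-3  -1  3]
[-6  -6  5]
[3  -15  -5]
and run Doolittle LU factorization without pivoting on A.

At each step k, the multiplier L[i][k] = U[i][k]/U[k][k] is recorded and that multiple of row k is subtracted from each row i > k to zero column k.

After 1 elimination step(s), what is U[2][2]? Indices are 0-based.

k=0: U[0][0]=-3
  eliminate (1,0): mult=2, new row 1: (0, -4, -1); set L[1][0]=2
  eliminate (2,0): mult=-1, new row 2: (0, -16, -2); set L[2][0]=-1

U[2][2] = -2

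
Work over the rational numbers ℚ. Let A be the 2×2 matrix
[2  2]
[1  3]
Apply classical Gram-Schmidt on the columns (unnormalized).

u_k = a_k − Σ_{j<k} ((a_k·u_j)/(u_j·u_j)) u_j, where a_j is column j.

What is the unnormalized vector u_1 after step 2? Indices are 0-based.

u_1 = (-4/5, 8/5)

Step 1: u_0 = a_0 = (2, 1).
Step 2: u_1 = a_1 − (7/5)·u_0 = (-4/5, 8/5).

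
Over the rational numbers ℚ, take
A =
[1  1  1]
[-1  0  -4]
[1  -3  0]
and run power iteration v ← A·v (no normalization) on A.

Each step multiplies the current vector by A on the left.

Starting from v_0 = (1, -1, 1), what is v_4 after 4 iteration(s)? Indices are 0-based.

v_4 = (-14, -203, 191)

v_0 = (1, -1, 1).
v_1 = A·v_0 = (1, -5, 4).
v_2 = A·v_1 = (0, -17, 16).
v_3 = A·v_2 = (-1, -64, 51).
v_4 = A·v_3 = (-14, -203, 191).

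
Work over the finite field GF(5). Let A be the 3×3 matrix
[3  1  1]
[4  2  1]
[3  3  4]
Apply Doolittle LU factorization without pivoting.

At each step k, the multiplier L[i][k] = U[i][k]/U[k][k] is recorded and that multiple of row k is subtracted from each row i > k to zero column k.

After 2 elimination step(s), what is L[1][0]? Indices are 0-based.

[col 0] pivot 3
  R1 -= 3*R0 → (0, 4, 3)  (L[1][0] := 3)
  R2 -= 1*R0 → (0, 2, 3)  (L[2][0] := 1)
[col 1] pivot 4
  R2 -= 3*R1 → (0, 0, 4)  (L[2][1] := 3)

L[1][0] = 3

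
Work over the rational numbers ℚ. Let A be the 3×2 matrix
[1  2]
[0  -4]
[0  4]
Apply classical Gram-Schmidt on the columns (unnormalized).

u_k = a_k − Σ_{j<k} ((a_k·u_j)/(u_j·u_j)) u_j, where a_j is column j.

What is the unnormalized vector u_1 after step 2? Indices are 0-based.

Step 1: u_0 = a_0 = (1, 0, 0).
Step 2: u_1 = a_1 − (2)·u_0 = (0, -4, 4).

u_1 = (0, -4, 4)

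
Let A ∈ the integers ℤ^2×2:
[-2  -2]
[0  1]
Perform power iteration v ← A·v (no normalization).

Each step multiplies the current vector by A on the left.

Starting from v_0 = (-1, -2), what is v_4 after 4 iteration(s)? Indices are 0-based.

v_0 = (-1, -2).
v_1 = A·v_0 = (6, -2).
v_2 = A·v_1 = (-8, -2).
v_3 = A·v_2 = (20, -2).
v_4 = A·v_3 = (-36, -2).

v_4 = (-36, -2)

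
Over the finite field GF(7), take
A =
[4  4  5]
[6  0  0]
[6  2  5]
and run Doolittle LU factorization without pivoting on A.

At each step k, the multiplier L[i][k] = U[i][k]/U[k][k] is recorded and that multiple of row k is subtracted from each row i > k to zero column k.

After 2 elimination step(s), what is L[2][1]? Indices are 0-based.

L[2][1] = 3

k=0: U[0][0]=4
  eliminate (1,0): mult=5, new row 1: (0, 1, 3); set L[1][0]=5
  eliminate (2,0): mult=5, new row 2: (0, 3, 1); set L[2][0]=5
k=1: U[1][1]=1
  eliminate (2,1): mult=3, new row 2: (0, 0, 6); set L[2][1]=3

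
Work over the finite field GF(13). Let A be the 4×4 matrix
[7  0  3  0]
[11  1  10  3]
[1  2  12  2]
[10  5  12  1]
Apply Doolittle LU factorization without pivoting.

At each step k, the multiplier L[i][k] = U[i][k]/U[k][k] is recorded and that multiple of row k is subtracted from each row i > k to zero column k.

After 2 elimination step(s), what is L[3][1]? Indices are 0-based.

Step 1: pivot at (0,0) is 7.
  row1 ← row1 − (9)·row0  ⇒  L[1][0]=9, U row1=(0, 1, 9, 3)
  row2 ← row2 − (2)·row0  ⇒  L[2][0]=2, U row2=(0, 2, 6, 2)
  row3 ← row3 − (7)·row0  ⇒  L[3][0]=7, U row3=(0, 5, 4, 1)
Step 2: pivot at (1,1) is 1.
  row2 ← row2 − (2)·row1  ⇒  L[2][1]=2, U row2=(0, 0, 1, 9)
  row3 ← row3 − (5)·row1  ⇒  L[3][1]=5, U row3=(0, 0, 11, 12)

L[3][1] = 5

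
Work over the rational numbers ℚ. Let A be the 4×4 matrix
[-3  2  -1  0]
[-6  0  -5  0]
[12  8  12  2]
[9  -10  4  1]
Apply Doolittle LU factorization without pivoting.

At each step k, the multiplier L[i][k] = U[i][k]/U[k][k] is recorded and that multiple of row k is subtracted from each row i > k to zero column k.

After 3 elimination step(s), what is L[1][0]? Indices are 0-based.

k=0: U[0][0]=-3
  eliminate (1,0): mult=2, new row 1: (0, -4, -3, 0); set L[1][0]=2
  eliminate (2,0): mult=-4, new row 2: (0, 16, 8, 2); set L[2][0]=-4
  eliminate (3,0): mult=-3, new row 3: (0, -4, 1, 1); set L[3][0]=-3
k=1: U[1][1]=-4
  eliminate (2,1): mult=-4, new row 2: (0, 0, -4, 2); set L[2][1]=-4
  eliminate (3,1): mult=1, new row 3: (0, 0, 4, 1); set L[3][1]=1
k=2: U[2][2]=-4
  eliminate (3,2): mult=-1, new row 3: (0, 0, 0, 3); set L[3][2]=-1

L[1][0] = 2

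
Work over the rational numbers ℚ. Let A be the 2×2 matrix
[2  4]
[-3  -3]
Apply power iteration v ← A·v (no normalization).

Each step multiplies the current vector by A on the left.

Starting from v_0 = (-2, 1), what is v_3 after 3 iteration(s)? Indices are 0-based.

v_3 = (-12, -9)

v_0 = (-2, 1).
v_1 = A·v_0 = (0, 3).
v_2 = A·v_1 = (12, -9).
v_3 = A·v_2 = (-12, -9).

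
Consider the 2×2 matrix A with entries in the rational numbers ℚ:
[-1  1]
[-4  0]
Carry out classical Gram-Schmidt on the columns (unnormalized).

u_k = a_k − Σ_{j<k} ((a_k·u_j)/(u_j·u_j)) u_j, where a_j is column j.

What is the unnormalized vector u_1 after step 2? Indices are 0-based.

u_1 = (16/17, -4/17)

Step 1: u_0 = a_0 = (-1, -4).
Step 2: u_1 = a_1 − (-1/17)·u_0 = (16/17, -4/17).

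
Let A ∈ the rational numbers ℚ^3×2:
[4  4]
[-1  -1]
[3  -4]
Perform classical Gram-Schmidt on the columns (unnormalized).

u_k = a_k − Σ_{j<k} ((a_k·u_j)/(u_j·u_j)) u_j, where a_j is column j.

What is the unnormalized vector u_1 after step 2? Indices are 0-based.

Step 1: u_0 = a_0 = (4, -1, 3).
Step 2: u_1 = a_1 − (5/26)·u_0 = (42/13, -21/26, -119/26).

u_1 = (42/13, -21/26, -119/26)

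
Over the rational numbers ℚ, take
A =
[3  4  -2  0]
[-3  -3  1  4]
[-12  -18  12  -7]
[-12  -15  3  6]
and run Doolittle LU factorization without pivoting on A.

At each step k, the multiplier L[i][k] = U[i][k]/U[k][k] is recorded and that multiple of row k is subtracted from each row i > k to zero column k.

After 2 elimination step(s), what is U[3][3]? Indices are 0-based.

U[3][3] = 2

[col 0] pivot 3
  R1 -= -1*R0 → (0, 1, -1, 4)  (L[1][0] := -1)
  R2 -= -4*R0 → (0, -2, 4, -7)  (L[2][0] := -4)
  R3 -= -4*R0 → (0, 1, -5, 6)  (L[3][0] := -4)
[col 1] pivot 1
  R2 -= -2*R1 → (0, 0, 2, 1)  (L[2][1] := -2)
  R3 -= 1*R1 → (0, 0, -4, 2)  (L[3][1] := 1)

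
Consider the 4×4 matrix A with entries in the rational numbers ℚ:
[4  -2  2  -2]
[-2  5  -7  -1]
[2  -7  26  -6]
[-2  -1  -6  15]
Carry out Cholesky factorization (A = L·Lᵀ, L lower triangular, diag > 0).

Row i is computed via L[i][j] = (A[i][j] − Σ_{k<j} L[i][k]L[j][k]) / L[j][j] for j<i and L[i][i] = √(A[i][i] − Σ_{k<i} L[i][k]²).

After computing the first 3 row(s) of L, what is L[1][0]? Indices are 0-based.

Step 1: L[0][0] = √(4) = 2.
  L[1][0] = (-2) / L[0][0] = -1.
Step 2: L[1][1] = √(4) = 2.
  L[2][0] = (2) / L[0][0] = 1.
  L[2][1] = (-6) / L[1][1] = -3.
Step 3: L[2][2] = √(16) = 4.

L[1][0] = -1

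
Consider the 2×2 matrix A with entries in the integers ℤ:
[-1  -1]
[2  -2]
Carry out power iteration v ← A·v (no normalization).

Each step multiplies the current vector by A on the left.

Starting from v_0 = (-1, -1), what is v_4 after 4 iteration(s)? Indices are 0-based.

v_4 = (14, 20)

v_0 = (-1, -1).
v_1 = A·v_0 = (2, 0).
v_2 = A·v_1 = (-2, 4).
v_3 = A·v_2 = (-2, -12).
v_4 = A·v_3 = (14, 20).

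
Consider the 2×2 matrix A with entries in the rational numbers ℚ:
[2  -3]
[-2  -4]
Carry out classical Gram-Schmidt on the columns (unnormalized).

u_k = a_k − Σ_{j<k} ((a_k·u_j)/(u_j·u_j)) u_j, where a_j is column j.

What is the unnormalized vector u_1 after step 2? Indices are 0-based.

Step 1: u_0 = a_0 = (2, -2).
Step 2: u_1 = a_1 − (1/4)·u_0 = (-7/2, -7/2).

u_1 = (-7/2, -7/2)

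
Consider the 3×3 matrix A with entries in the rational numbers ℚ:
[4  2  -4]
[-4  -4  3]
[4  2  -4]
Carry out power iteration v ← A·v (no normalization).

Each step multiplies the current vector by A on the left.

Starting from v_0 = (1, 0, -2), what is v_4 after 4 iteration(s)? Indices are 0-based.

v_4 = (-184, 312, -184)

v_0 = (1, 0, -2).
v_1 = A·v_0 = (12, -10, 12).
v_2 = A·v_1 = (-20, 28, -20).
v_3 = A·v_2 = (56, -92, 56).
v_4 = A·v_3 = (-184, 312, -184).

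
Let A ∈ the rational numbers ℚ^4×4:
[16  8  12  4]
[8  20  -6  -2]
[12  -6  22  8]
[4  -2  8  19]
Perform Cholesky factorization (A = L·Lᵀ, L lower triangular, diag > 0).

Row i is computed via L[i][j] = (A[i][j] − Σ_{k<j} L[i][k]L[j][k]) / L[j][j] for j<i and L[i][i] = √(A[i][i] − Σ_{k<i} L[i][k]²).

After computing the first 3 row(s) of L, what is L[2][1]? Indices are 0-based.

L[2][1] = -3

Step 1: L[0][0] = √(16) = 4.
  L[1][0] = (8) / L[0][0] = 2.
Step 2: L[1][1] = √(16) = 4.
  L[2][0] = (12) / L[0][0] = 3.
  L[2][1] = (-12) / L[1][1] = -3.
Step 3: L[2][2] = √(4) = 2.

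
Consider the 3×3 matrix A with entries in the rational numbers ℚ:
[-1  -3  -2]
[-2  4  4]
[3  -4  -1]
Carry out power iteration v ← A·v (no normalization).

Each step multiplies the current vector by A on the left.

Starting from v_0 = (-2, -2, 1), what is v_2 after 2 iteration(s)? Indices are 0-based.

v_2 = (-8, -8, 17)

v_0 = (-2, -2, 1).
v_1 = A·v_0 = (6, 0, 1).
v_2 = A·v_1 = (-8, -8, 17).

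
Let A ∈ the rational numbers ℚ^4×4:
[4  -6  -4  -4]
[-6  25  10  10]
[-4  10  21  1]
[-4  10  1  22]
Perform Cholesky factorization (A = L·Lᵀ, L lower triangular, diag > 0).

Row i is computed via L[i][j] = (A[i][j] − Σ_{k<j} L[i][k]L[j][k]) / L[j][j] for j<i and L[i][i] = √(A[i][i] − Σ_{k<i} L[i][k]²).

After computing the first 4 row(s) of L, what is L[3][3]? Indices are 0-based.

Step 1: L[0][0] = √(4) = 2.
  L[1][0] = (-6) / L[0][0] = -3.
Step 2: L[1][1] = √(16) = 4.
  L[2][0] = (-4) / L[0][0] = -2.
  L[2][1] = (4) / L[1][1] = 1.
Step 3: L[2][2] = √(16) = 4.
  L[3][0] = (-4) / L[0][0] = -2.
  L[3][1] = (4) / L[1][1] = 1.
  L[3][2] = (-4) / L[2][2] = -1.
Step 4: L[3][3] = √(16) = 4.

L[3][3] = 4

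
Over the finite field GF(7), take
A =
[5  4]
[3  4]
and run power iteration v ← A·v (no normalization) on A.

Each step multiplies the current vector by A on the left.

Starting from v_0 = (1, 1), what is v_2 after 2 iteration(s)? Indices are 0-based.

v_0 = (1, 1).
v_1 = A·v_0 = (2, 0).
v_2 = A·v_1 = (3, 6).

v_2 = (3, 6)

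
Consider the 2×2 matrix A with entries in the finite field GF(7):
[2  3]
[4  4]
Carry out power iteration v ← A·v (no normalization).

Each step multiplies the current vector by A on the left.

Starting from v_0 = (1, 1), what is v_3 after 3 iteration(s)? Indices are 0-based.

v_3 = (0, 1)

v_0 = (1, 1).
v_1 = A·v_0 = (5, 1).
v_2 = A·v_1 = (6, 3).
v_3 = A·v_2 = (0, 1).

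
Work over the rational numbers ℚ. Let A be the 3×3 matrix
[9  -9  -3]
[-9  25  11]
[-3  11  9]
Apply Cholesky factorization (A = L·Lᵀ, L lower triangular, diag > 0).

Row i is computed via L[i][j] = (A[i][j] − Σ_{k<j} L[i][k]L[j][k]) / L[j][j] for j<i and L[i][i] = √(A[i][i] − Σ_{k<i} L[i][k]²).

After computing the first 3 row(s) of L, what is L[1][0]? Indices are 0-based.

L[1][0] = -3

Step 1: L[0][0] = √(9) = 3.
  L[1][0] = (-9) / L[0][0] = -3.
Step 2: L[1][1] = √(16) = 4.
  L[2][0] = (-3) / L[0][0] = -1.
  L[2][1] = (8) / L[1][1] = 2.
Step 3: L[2][2] = √(4) = 2.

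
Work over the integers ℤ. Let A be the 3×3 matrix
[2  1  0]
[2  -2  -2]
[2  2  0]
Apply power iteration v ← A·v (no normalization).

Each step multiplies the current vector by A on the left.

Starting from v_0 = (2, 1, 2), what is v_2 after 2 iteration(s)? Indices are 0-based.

v_2 = (8, 2, 6)

v_0 = (2, 1, 2).
v_1 = A·v_0 = (5, -2, 6).
v_2 = A·v_1 = (8, 2, 6).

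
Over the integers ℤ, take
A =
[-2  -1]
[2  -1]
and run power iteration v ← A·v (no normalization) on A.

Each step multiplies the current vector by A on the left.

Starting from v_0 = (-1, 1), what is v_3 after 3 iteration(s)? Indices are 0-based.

v_0 = (-1, 1).
v_1 = A·v_0 = (1, -3).
v_2 = A·v_1 = (1, 5).
v_3 = A·v_2 = (-7, -3).

v_3 = (-7, -3)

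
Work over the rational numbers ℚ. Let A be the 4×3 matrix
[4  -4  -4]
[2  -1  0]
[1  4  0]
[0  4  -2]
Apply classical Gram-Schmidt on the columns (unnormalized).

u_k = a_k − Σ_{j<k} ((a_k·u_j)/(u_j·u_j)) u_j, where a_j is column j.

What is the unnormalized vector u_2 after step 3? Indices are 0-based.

u_2 = (-124/119, 184/119, 128/119, -206/119)

Step 1: u_0 = a_0 = (4, 2, 1, 0).
Step 2: u_1 = a_1 − (-2/3)·u_0 = (-4/3, 1/3, 14/3, 4).
Step 3: u_2 = a_2 − (-16/21)·u_0 − (-8/119)·u_1 = (-124/119, 184/119, 128/119, -206/119).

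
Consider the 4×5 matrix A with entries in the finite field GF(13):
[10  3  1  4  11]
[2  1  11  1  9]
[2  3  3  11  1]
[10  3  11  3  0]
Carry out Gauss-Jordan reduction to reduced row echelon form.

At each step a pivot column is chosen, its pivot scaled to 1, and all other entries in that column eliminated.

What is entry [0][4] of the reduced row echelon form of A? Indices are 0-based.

pivot(0,0)=10: scale R0 → (1, 12, 4, 3, 5)
  clear (1,0): R1 −= (2)R0 → (0, 3, 3, 8, 12)
  clear (2,0): R2 −= (2)R0 → (0, 5, 8, 5, 4)
  clear (3,0): R3 −= (10)R0 → (0, 0, 10, 12, 2)
pivot(1,1)=3: scale R1 → (0, 1, 1, 7, 4)
  clear (0,1): R0 −= (12)R1 → (1, 0, 5, 10, 9)
  clear (2,1): R2 −= (5)R1 → (0, 0, 3, 9, 10)
pivot(2,2)=3: scale R2 → (0, 0, 1, 3, 12)
  clear (0,2): R0 −= (5)R2 → (1, 0, 0, 8, 1)
  clear (1,2): R1 −= (1)R2 → (0, 1, 0, 4, 5)
  clear (3,2): R3 −= (10)R2 → (0, 0, 0, 8, 12)
pivot(3,3)=8: scale R3 → (0, 0, 0, 1, 8)
  clear (0,3): R0 −= (8)R3 → (1, 0, 0, 0, 2)
  clear (1,3): R1 −= (4)R3 → (0, 1, 0, 0, 12)
  clear (2,3): R2 −= (3)R3 → (0, 0, 1, 0, 1)

M[0][4] = 2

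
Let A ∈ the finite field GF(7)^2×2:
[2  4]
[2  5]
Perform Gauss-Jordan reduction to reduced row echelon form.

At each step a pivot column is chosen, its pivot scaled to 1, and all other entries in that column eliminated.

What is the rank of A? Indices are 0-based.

rank = 2

pivot(0,0)=2: scale R0 → (1, 2)
  clear (1,0): R1 −= (2)R0 → (0, 1)
pivot(1,1)=1: scale R1 → (0, 1)
  clear (0,1): R0 −= (2)R1 → (1, 0)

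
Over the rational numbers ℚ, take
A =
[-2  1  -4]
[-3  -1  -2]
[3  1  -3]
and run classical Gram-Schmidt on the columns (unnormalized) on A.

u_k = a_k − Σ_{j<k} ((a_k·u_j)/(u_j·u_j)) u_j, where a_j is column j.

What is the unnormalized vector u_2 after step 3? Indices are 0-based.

u_2 = (0, -5/2, -5/2)

Step 1: u_0 = a_0 = (-2, -3, 3).
Step 2: u_1 = a_1 − (2/11)·u_0 = (15/11, -5/11, 5/11).
Step 3: u_2 = a_2 − (5/22)·u_0 − (-13/5)·u_1 = (0, -5/2, -5/2).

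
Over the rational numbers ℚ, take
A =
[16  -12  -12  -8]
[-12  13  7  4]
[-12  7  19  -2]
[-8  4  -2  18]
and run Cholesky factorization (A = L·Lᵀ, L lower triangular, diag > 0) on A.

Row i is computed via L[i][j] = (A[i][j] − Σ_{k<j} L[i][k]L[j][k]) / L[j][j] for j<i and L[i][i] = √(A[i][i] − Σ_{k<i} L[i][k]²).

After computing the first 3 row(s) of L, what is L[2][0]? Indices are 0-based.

L[2][0] = -3

Step 1: L[0][0] = √(16) = 4.
  L[1][0] = (-12) / L[0][0] = -3.
Step 2: L[1][1] = √(4) = 2.
  L[2][0] = (-12) / L[0][0] = -3.
  L[2][1] = (-2) / L[1][1] = -1.
Step 3: L[2][2] = √(9) = 3.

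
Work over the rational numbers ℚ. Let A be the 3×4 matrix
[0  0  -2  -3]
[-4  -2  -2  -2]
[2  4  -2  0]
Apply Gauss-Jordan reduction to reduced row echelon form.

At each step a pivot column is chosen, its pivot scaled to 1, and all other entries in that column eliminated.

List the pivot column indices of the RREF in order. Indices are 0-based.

[1] R0 <-> R1
[1] R0 /= -4  ⇒  (1, 1/2, 1/2, 1/2)
     R2 -= 2·R0  ⇒  (0, 3, -3, -1)
[2] R1 <-> R2
[2] R1 /= 3  ⇒  (0, 1, -1, -1/3)
     R0 -= 1/2·R1  ⇒  (1, 0, 1, 2/3)
[3] R2 /= -2  ⇒  (0, 0, 1, 3/2)
     R0 -= 1·R2  ⇒  (1, 0, 0, -5/6)
     R1 -= -1·R2  ⇒  (0, 1, 0, 7/6)

pivot columns: 0, 1, 2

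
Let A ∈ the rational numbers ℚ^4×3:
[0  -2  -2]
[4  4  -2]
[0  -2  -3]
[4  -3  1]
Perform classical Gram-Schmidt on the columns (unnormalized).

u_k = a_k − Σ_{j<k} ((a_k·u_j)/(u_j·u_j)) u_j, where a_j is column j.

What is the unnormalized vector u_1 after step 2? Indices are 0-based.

u_1 = (-2, 7/2, -2, -7/2)

Step 1: u_0 = a_0 = (0, 4, 0, 4).
Step 2: u_1 = a_1 − (1/8)·u_0 = (-2, 7/2, -2, -7/2).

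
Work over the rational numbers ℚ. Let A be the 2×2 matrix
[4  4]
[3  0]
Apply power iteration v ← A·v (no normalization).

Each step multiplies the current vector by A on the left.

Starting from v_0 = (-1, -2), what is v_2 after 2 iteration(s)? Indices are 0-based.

v_2 = (-60, -36)

v_0 = (-1, -2).
v_1 = A·v_0 = (-12, -3).
v_2 = A·v_1 = (-60, -36).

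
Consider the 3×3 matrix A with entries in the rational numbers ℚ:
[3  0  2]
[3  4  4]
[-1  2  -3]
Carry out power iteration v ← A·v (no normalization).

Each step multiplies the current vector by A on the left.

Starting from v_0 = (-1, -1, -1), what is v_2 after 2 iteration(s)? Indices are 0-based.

v_2 = (-11, -51, -23)

v_0 = (-1, -1, -1).
v_1 = A·v_0 = (-5, -11, 2).
v_2 = A·v_1 = (-11, -51, -23).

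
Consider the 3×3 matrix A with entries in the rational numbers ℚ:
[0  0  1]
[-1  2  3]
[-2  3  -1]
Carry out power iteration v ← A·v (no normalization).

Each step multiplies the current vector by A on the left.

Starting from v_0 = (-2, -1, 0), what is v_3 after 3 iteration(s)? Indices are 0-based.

v_3 = (-1, 2, 8)

v_0 = (-2, -1, 0).
v_1 = A·v_0 = (0, 0, 1).
v_2 = A·v_1 = (1, 3, -1).
v_3 = A·v_2 = (-1, 2, 8).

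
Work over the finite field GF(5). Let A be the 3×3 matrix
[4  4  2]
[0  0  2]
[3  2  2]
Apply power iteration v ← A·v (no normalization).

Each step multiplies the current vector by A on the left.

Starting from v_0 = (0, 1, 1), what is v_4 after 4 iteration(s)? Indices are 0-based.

v_0 = (0, 1, 1).
v_1 = A·v_0 = (1, 2, 4).
v_2 = A·v_1 = (0, 3, 0).
v_3 = A·v_2 = (2, 0, 1).
v_4 = A·v_3 = (0, 2, 3).

v_4 = (0, 2, 3)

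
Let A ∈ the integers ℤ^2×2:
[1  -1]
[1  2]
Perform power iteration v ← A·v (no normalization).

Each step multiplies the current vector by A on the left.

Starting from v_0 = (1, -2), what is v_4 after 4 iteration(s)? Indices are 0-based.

v_4 = (9, 9)

v_0 = (1, -2).
v_1 = A·v_0 = (3, -3).
v_2 = A·v_1 = (6, -3).
v_3 = A·v_2 = (9, 0).
v_4 = A·v_3 = (9, 9).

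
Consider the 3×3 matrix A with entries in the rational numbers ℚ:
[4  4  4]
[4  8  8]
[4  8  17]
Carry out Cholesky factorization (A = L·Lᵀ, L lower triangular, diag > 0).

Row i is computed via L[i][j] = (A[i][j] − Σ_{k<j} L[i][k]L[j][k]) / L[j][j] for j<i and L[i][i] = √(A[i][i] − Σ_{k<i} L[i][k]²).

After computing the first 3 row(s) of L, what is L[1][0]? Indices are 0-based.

Step 1: L[0][0] = √(4) = 2.
  L[1][0] = (4) / L[0][0] = 2.
Step 2: L[1][1] = √(4) = 2.
  L[2][0] = (4) / L[0][0] = 2.
  L[2][1] = (4) / L[1][1] = 2.
Step 3: L[2][2] = √(9) = 3.

L[1][0] = 2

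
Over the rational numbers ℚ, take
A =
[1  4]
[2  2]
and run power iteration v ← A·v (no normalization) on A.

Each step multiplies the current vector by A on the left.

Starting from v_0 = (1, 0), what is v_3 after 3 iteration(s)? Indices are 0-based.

v_0 = (1, 0).
v_1 = A·v_0 = (1, 2).
v_2 = A·v_1 = (9, 6).
v_3 = A·v_2 = (33, 30).

v_3 = (33, 30)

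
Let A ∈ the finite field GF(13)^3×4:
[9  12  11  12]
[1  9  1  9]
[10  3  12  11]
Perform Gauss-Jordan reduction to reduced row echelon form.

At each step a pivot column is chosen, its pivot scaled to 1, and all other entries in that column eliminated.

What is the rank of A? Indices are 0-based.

rank = 3

step 1: normalize row 0 (÷9) = (1, 10, 7, 10)
  row 1: subtract 1×row0 = (0, 12, 7, 12)
  row 2: subtract 10×row0 = (0, 7, 7, 2)
step 2: normalize row 1 (÷12) = (0, 1, 6, 1)
  row 0: subtract 10×row1 = (1, 0, 12, 0)
  row 2: subtract 7×row1 = (0, 0, 4, 8)
step 3: normalize row 2 (÷4) = (0, 0, 1, 2)
  row 0: subtract 12×row2 = (1, 0, 0, 2)
  row 1: subtract 6×row2 = (0, 1, 0, 2)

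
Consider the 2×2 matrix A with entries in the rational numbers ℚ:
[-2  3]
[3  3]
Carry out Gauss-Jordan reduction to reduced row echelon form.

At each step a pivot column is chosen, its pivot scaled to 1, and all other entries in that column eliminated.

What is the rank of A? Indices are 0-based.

rank = 2

[1] R0 /= -2  ⇒  (1, -3/2)
     R1 -= 3·R0  ⇒  (0, 15/2)
[2] R1 /= 15/2  ⇒  (0, 1)
     R0 -= -3/2·R1  ⇒  (1, 0)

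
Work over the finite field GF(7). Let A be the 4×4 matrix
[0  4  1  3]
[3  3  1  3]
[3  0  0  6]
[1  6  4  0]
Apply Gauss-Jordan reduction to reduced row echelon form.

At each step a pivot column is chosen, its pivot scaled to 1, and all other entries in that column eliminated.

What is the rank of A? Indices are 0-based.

rank = 4

pivot(0,0): swap R0↔R1
pivot(0,0)=3: scale R0 → (1, 1, 5, 1)
  clear (2,0): R2 −= (3)R0 → (0, 4, 6, 3)
  clear (3,0): R3 −= (1)R0 → (0, 5, 6, 6)
pivot(1,1)=4: scale R1 → (0, 1, 2, 6)
  clear (0,1): R0 −= (1)R1 → (1, 0, 3, 2)
  clear (2,1): R2 −= (4)R1 → (0, 0, 5, 0)
  clear (3,1): R3 −= (5)R1 → (0, 0, 3, 4)
pivot(2,2)=5: scale R2 → (0, 0, 1, 0)
  clear (0,2): R0 −= (3)R2 → (1, 0, 0, 2)
  clear (1,2): R1 −= (2)R2 → (0, 1, 0, 6)
  clear (3,2): R3 −= (3)R2 → (0, 0, 0, 4)
pivot(3,3)=4: scale R3 → (0, 0, 0, 1)
  clear (0,3): R0 −= (2)R3 → (1, 0, 0, 0)
  clear (1,3): R1 −= (6)R3 → (0, 1, 0, 0)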